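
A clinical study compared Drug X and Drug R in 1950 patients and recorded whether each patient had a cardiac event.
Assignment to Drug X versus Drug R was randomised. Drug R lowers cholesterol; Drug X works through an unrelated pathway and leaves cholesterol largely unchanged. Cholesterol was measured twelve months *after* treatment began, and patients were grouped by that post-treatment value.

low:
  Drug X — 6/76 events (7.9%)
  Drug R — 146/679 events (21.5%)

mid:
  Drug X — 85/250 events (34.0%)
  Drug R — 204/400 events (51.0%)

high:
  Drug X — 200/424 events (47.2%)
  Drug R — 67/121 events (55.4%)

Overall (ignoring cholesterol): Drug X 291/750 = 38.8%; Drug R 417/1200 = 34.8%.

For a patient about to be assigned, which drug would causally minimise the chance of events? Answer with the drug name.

Drug R

The stratified and pooled comparisons disagree (Drug X wins within each cholesterol; Drug R wins overall), so the answer turns on the causal role of cholesterol.
Cholesterol here is a post-treatment variable shaped by the drug; conditioning on it would introduce bias rather than remove it. The overall comparison is the causal one.
Pooled: Drug X 38.8% vs Drug R 34.8%; Drug R is lower overall.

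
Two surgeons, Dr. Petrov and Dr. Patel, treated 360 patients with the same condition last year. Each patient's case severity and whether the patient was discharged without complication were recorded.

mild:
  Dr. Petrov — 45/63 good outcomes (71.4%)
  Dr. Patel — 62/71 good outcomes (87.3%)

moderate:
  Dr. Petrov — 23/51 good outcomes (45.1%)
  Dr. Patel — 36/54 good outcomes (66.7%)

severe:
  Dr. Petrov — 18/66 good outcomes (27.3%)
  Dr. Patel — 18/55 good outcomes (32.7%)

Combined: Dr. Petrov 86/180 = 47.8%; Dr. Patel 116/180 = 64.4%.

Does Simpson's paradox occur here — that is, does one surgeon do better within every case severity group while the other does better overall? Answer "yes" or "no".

no

Within each case severity level (mild 71.4% vs 87.3%; moderate 45.1% vs 66.7%; severe 27.3% vs 32.7%), Dr. Patel has the higher rate every time. Pooled: 47.8% vs 64.4% — Dr. Patel has the higher rate overall. They agree.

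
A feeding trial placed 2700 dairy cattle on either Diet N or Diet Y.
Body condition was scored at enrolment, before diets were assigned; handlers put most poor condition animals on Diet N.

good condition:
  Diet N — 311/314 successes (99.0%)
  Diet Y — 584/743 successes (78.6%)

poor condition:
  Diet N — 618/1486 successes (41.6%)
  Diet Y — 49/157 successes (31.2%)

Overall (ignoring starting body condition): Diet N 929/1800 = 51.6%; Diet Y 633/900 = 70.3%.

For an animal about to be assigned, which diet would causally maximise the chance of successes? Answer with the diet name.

The starting body condition-specific comparison favours Diet N throughout, but the pooled figures favour Diet Y. The question is whether to condition on starting body condition.
The imbalance in starting body condition arose from how dairy cattle were allocated, not from anything the diet did; and starting body condition independently affects the outcome. The pooled gap is confounded — condition on starting body condition.
Within each level — good condition: 99.0% vs 78.6%; poor condition: 41.6% vs 31.2% — Diet N is higher every time.

Diet N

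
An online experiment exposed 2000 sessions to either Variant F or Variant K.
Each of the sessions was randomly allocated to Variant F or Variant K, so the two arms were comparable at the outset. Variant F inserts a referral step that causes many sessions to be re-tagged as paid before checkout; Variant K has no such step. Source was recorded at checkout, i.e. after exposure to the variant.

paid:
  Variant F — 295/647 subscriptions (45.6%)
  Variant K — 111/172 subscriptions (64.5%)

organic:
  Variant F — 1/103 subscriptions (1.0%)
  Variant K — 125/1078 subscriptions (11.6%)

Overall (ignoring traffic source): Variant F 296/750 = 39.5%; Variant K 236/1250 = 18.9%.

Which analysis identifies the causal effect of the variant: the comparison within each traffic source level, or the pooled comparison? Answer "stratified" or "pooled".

pooled

Within every traffic source level Variant K has the higher rate, yet pooled Variant F does — Simpson's reversal.
Traffic source is recorded after the variant and is itself shifted by it — it sits on the causal path from variant to outcome. Conditioning on a mediator would strip out part of the effect we want; the pooled comparison gives the total causal effect.
Pooled: Variant F 39.5% vs Variant K 18.9%; Variant F is higher overall.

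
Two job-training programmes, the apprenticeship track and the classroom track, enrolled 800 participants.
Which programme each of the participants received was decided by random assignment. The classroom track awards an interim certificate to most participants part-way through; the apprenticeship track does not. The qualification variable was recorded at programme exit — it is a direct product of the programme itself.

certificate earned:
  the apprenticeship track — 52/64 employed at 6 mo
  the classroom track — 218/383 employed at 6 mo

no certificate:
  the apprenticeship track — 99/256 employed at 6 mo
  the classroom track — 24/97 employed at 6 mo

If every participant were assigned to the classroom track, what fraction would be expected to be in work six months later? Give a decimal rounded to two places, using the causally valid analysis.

0.50

The distribution of qualification attained during the programme is itself part of what the programme does — it is an intermediate outcome. Holding it fixed would remove that part of the effect; the total effect is the pooled difference.
So P(outcome | do(the classroom track)) is just the pooled rate for the classroom track: 242/480 = 0.504.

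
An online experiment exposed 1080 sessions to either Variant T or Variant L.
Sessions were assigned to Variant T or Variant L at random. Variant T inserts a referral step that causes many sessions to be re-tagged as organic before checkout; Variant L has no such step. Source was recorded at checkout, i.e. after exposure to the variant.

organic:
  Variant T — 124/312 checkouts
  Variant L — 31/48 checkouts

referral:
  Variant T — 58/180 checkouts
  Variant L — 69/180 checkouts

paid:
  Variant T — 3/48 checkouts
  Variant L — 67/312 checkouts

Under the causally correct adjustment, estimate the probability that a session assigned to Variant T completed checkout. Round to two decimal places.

0.34

Traffic source is downstream of the variant. One should not condition on a consequence of treatment, so the overall rates are the right comparison.
So P(outcome | do(Variant T)) is just the pooled rate for Variant T: 185/540 = 0.343.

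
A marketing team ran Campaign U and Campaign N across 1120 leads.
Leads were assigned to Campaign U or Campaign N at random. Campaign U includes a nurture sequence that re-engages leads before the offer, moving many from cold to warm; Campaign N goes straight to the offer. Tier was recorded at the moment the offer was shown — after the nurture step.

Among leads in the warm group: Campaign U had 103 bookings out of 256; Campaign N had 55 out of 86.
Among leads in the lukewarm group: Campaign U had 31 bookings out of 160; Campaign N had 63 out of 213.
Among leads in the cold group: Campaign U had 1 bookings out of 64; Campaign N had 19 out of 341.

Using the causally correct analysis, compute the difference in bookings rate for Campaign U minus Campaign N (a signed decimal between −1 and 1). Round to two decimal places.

The engagement tier-specific comparison favours Campaign N throughout, but the pooled figures favour Campaign U. The question is whether to condition on engagement tier.
The distribution of engagement tier is itself part of what the campaign does — it is an intermediate outcome. Holding it fixed would remove that part of the effect; the total effect is the pooled difference.
The causal difference is the pooled difference: 0.281 − 0.214 = +0.067.

+0.07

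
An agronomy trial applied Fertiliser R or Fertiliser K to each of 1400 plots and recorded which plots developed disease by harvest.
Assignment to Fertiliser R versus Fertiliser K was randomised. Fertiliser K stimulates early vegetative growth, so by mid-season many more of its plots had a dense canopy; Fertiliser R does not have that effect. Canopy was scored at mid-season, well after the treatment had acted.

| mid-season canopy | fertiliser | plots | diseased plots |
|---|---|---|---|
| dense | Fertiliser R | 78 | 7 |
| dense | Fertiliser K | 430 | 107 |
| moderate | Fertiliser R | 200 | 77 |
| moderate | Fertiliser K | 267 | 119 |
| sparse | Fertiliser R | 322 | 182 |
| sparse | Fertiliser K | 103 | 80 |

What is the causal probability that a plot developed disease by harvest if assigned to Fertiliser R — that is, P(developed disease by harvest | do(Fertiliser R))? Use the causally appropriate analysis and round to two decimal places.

0.44

Stratifying would compare fertilisers among plots the fertilisers themselves sorted into mid-season canopy groups — a form of selection on an intermediate. The unconditioned pooled rates give the total causal effect.
So P(outcome | do(Fertiliser R)) is just the pooled rate for Fertiliser R: 266/600 = 0.443.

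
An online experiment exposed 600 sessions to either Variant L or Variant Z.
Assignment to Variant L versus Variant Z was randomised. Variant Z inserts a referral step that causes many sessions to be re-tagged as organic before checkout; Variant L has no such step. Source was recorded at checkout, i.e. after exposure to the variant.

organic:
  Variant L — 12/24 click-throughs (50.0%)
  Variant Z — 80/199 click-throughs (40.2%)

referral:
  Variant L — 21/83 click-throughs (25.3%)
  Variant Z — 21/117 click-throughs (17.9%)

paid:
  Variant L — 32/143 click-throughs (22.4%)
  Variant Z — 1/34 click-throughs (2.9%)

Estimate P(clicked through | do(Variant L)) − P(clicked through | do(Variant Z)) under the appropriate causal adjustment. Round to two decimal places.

The distribution of traffic source is itself part of what the variant does — it is an intermediate outcome. Holding it fixed would remove that part of the effect; the total effect is the pooled difference.
The causal difference is the pooled difference: 0.260 − 0.291 = -0.031.

-0.03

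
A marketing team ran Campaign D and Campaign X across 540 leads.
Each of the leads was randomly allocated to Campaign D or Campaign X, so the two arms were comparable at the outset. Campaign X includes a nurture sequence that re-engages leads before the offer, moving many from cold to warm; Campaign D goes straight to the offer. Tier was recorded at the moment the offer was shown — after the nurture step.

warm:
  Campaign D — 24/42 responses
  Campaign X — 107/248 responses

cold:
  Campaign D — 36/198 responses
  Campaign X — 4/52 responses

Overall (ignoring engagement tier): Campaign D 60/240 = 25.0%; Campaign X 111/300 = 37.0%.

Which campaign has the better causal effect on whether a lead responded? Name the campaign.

Campaign X

Engagement tier is recorded after the campaign and is itself shifted by it — it sits on the causal path from campaign to outcome. Conditioning on a mediator would strip out part of the effect we want; the pooled comparison gives the total causal effect.
Pooled: Campaign D 25.0% vs Campaign X 37.0%; Campaign X is higher overall.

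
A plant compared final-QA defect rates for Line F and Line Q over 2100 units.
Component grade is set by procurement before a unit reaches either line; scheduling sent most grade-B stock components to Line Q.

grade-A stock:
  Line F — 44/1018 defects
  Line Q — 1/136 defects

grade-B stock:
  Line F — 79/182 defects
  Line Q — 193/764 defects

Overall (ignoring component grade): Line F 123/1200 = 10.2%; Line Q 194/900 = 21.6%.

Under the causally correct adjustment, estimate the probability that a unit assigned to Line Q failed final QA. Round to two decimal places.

The component grade-specific comparison favours Line Q throughout, but the pooled figures favour Line F. The question is whether to condition on component grade.
Component grade satisfies the back-door criterion: it is not a descendant of the line, and it blocks the spurious path from line to outcome. Adjusting for it (i.e., using the within-component grade rates) gives the causal effect.
Standardising Line Q to the population component grade mix: 0.550·1/136 + 0.450·193/764 = 0.118.

0.12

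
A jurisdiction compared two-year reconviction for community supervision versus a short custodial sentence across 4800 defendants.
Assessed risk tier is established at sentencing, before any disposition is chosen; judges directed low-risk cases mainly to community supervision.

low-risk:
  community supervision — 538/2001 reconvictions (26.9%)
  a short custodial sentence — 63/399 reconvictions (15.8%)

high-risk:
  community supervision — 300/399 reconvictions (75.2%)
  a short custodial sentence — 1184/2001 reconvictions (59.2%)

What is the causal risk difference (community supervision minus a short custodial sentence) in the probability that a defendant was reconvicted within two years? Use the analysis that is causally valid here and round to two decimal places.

Here assessed risk tier is a common cause — it drives both which disposition a case falls under and the outcome. The crude comparison mixes populations; the stratum-specific rates are the causally relevant ones.
Adjusting over the population distribution of assessed risk tier: 0.500·(0.269−0.158) + 0.500·(0.752−0.592) = +0.136.

+0.14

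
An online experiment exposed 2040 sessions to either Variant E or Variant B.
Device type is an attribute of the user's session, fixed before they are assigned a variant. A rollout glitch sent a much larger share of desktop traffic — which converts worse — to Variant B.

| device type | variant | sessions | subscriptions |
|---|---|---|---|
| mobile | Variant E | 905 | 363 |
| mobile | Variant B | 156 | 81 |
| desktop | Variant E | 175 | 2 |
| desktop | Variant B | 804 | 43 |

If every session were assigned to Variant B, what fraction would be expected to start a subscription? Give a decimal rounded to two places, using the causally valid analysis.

The imbalance in device type arose from how sessions were allocated, not from anything the variant did; and device type independently affects the outcome. The pooled gap is confounded — condition on device type.
Standardising Variant B to the population device type mix: 0.520·81/156 + 0.480·43/804 = 0.296.

0.30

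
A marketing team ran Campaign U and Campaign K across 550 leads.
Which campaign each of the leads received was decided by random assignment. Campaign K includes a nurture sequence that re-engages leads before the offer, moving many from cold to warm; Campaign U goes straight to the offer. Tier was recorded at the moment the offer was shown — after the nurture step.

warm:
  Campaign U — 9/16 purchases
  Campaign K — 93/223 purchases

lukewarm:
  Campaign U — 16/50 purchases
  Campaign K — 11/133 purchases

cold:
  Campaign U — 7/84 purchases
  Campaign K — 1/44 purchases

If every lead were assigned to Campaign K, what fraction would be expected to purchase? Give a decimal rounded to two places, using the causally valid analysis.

0.26

Stratifying would compare campaigns among leads the campaigns themselves sorted into engagement tier groups — a form of selection on an intermediate. The unconditioned pooled rates give the total causal effect.
So P(outcome | do(Campaign K)) is just the pooled rate for Campaign K: 105/400 = 0.263.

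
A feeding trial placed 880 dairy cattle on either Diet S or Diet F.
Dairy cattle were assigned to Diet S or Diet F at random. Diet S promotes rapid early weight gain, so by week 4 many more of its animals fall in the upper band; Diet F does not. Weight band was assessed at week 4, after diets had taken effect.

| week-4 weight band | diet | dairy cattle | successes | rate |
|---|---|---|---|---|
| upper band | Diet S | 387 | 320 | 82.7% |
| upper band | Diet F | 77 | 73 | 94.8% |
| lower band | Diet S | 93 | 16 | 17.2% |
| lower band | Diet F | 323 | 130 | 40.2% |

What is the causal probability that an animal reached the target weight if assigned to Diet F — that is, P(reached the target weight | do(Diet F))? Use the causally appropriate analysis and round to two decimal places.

0.51

Within every week-4 weight band level Diet F has the higher rate, yet pooled Diet S does — Simpson's reversal.
Week-4 weight band here is a post-treatment variable shaped by the diet; conditioning on it would introduce bias rather than remove it. The overall comparison is the causal one.
So P(outcome | do(Diet F)) is just the pooled rate for Diet F: 203/400 = 0.507.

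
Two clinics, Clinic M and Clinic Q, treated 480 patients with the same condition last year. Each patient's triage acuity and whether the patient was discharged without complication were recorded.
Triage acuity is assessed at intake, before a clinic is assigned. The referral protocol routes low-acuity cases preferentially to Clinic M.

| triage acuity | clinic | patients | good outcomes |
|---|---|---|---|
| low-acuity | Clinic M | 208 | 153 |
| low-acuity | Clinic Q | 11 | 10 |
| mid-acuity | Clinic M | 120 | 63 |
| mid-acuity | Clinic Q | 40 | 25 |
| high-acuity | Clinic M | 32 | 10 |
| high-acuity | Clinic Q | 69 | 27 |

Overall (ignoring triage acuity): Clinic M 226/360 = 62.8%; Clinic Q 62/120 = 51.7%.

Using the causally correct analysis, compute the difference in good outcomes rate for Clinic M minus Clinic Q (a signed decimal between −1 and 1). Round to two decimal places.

-0.13

Triage acuity satisfies the back-door criterion: it is not a descendant of the clinic, and it blocks the spurious path from clinic to outcome. Adjusting for it (i.e., using the within-triage acuity rates) gives the causal effect.
Adjusting over the population distribution of triage acuity: 0.456·(0.736−0.909) + 0.333·(0.525−0.625) + 0.210·(0.312−0.391) = -0.129.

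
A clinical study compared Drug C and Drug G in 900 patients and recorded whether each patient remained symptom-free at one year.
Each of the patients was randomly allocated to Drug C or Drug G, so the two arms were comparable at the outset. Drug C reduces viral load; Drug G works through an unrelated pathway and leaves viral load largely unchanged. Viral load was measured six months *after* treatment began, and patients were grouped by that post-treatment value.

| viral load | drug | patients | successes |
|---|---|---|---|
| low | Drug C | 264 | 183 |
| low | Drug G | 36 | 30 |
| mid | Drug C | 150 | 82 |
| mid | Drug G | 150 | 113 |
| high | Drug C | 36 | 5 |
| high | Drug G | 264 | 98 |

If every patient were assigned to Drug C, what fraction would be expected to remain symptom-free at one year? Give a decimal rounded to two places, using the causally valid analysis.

Within every viral load level Drug G has the higher rate, yet pooled Drug C does — Simpson's reversal.
Because the drug influences viral load, viral load is a post-treatment mediator, not a confounder. Stratifying on it would bias the estimate; the causal effect is the crude pooled difference.
So P(outcome | do(Drug C)) is just the pooled rate for Drug C: 270/450 = 0.600.

0.60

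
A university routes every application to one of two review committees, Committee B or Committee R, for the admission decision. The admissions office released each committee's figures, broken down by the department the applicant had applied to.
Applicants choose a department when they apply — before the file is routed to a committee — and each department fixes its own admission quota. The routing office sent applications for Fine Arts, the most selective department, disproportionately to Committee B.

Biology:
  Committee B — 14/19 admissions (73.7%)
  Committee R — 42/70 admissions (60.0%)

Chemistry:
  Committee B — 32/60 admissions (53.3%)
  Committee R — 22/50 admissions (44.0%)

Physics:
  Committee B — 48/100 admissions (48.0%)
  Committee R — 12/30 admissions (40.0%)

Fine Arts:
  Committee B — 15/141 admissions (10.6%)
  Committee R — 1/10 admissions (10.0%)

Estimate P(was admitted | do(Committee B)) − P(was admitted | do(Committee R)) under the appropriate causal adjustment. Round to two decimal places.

+0.07

Since department is a pre-existing factor (not a product of the review committee) and it affects the outcome on its own, it is a confounder. The stratified rates, not the pooled rate, identify the causal effect.
Adjusting over the population distribution of department: 0.185·(0.737−0.600) + 0.229·(0.533−0.440) + 0.271·(0.480−0.400) + 0.315·(0.106−0.100) = +0.070.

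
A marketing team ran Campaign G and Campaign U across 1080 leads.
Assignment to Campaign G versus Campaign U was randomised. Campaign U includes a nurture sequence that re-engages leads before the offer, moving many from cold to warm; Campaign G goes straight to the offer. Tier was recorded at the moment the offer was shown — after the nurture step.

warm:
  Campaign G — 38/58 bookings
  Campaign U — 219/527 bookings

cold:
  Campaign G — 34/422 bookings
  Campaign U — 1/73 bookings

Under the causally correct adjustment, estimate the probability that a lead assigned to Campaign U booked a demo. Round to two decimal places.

Within every engagement tier level Campaign G has the higher rate, yet pooled Campaign U does — Simpson's reversal.
Engagement tier is downstream of the campaign. One should not condition on a consequence of treatment, so the overall rates are the right comparison.
So P(outcome | do(Campaign U)) is just the pooled rate for Campaign U: 220/600 = 0.367.

0.37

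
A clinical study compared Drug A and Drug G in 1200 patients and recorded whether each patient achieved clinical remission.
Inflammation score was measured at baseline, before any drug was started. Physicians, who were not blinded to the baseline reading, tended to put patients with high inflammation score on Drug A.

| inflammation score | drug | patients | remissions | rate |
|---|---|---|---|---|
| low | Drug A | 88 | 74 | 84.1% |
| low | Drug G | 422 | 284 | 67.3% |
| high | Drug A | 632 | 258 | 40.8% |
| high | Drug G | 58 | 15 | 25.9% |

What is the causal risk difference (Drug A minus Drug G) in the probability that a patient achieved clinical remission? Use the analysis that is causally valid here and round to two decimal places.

Drug A is higher inside every inflammation score stratum but Drug G is higher in aggregate. Whether to stratify depends on how inflammation score relates to the drug.
The imbalance in inflammation score arose from how patients were allocated, not from anything the drug did; and inflammation score independently affects the outcome. The pooled gap is confounded — condition on inflammation score.
Adjusting over the population distribution of inflammation score: 0.425·(0.841−0.673) + 0.575·(0.408−0.259) = +0.157.

+0.16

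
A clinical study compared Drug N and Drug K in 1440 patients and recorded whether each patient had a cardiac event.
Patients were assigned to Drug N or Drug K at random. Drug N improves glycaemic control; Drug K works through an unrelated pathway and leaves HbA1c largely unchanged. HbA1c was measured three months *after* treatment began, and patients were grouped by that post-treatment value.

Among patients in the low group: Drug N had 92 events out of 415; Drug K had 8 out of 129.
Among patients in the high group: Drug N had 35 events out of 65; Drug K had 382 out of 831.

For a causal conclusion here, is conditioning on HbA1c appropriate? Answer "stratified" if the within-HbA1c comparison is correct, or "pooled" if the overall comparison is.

pooled

HbA1c is recorded after the drug and is itself shifted by it — it sits on the causal path from drug to outcome. Conditioning on a mediator would strip out part of the effect we want; the pooled comparison gives the total causal effect.
Pooled: Drug N 26.5% vs Drug K 40.6%; Drug N is lower overall.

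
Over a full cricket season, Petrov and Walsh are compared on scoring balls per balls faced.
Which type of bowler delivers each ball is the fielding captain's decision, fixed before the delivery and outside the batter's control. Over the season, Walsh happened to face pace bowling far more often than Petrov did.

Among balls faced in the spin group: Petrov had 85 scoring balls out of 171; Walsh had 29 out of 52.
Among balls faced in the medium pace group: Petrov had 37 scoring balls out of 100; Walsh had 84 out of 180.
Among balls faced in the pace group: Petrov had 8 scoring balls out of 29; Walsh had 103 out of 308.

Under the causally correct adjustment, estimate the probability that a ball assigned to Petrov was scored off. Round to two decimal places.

0.37

The bowling type-specific comparison favours Walsh throughout, but the pooled figures favour Petrov. The question is whether to condition on bowling type.
Here bowling type is a common cause — it drives both which player a case falls under and the outcome. The crude comparison mixes populations; the stratum-specific rates are the causally relevant ones.
Standardising Petrov to the population bowling type mix: 0.265·85/171 + 0.333·37/100 + 0.401·8/29 = 0.366.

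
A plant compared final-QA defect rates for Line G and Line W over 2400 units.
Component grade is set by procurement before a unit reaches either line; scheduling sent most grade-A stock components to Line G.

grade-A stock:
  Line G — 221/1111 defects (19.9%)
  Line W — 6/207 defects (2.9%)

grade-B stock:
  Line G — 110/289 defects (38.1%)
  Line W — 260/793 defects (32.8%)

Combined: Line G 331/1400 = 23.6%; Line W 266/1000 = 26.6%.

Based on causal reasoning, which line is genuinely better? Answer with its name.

Line W

The stratified and pooled comparisons disagree (Line W wins within each component grade; Line G wins overall), so the answer turns on the causal role of component grade.
Component grade is set before the line has any effect — it is not caused by the line — and it independently drives the outcome. That makes it a confounder, so the causal comparison is within component grade levels.
Within each level — grade-A stock: 19.9% vs 2.9%; grade-B stock: 38.1% vs 32.8% — Line W is lower every time.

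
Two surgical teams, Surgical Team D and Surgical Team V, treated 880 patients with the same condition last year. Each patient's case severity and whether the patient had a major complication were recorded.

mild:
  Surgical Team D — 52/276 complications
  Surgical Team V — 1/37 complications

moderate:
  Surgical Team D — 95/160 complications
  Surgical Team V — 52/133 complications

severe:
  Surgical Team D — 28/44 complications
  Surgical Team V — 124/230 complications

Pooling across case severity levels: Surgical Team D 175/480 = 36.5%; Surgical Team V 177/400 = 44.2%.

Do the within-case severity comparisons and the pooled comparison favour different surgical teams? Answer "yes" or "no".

Within each case severity level (mild 18.8% vs 2.7%; moderate 59.4% vs 39.1%; severe 63.6% vs 53.9%), Surgical Team V has the lower rate every time. Pooled: 36.5% vs 44.2% — Surgical Team D has the lower rate overall. The two comparisons disagree.

yes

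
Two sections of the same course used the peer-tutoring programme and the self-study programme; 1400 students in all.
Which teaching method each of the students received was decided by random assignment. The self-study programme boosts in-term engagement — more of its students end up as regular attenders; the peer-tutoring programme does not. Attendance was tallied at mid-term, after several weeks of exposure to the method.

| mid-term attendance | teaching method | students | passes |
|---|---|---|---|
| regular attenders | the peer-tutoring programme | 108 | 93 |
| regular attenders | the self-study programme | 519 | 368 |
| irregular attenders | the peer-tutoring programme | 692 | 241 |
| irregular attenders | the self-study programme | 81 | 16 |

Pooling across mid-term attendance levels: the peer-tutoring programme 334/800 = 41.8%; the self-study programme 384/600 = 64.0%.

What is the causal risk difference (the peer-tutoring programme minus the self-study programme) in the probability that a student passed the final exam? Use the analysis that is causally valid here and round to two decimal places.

Within every mid-term attendance level the peer-tutoring programme has the higher rate, yet pooled the self-study programme does — Simpson's reversal.
Mid-term attendance is recorded after the teaching method and is itself shifted by it — it sits on the causal path from teaching method to outcome. Conditioning on a mediator would strip out part of the effect we want; the pooled comparison gives the total causal effect.
The causal difference is the pooled difference: 0.417 − 0.640 = -0.223.

-0.22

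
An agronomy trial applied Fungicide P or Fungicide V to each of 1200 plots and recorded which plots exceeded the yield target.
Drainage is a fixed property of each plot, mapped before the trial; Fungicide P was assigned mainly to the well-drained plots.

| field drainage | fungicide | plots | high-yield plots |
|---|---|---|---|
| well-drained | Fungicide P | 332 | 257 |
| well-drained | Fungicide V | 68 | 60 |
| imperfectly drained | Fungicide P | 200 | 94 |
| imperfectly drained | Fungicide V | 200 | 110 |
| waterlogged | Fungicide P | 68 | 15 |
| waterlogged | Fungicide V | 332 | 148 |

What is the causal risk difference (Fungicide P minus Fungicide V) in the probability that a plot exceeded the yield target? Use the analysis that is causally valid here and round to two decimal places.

Field drainage is set before the fungicide has any effect — it is not caused by the fungicide — and it independently drives the outcome. That makes it a confounder, so the causal comparison is within field drainage levels.
Adjusting over the population distribution of field drainage: 0.333·(0.774−0.882) + 0.333·(0.470−0.550) + 0.333·(0.221−0.446) = -0.138.

-0.14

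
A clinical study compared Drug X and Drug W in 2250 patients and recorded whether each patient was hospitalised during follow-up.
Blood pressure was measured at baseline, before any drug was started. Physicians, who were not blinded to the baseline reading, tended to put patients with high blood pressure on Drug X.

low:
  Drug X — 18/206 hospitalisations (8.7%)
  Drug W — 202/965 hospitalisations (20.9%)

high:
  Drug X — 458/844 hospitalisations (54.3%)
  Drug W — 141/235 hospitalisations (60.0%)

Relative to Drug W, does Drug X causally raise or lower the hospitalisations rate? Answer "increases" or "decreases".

decreases

The blood pressure-specific comparison favours Drug X throughout, but the pooled figures favour Drug W. The question is whether to condition on blood pressure.
Blood pressure is set before the drug has any effect — it is not caused by the drug — and it independently drives the outcome. That makes it a confounder, so the causal comparison is within blood pressure levels.
Within each level — low: 8.7% vs 20.9%; high: 54.3% vs 60.0% — Drug X is lower every time.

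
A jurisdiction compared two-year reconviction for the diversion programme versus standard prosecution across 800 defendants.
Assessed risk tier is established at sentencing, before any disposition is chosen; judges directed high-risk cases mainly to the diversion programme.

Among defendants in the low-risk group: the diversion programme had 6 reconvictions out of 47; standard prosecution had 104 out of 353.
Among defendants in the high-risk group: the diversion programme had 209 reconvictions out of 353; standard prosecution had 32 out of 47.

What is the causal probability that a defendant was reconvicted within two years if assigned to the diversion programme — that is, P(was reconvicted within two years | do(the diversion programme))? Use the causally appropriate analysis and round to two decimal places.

Within every assessed risk tier level the diversion programme has the lower rate, yet pooled standard prosecution does — Simpson's reversal.
Assessed risk tier differs across dispositions for reasons unrelated to any effect of the disposition itself, and it separately predicts the outcome — a classic confounder. We must compare within assessed risk tier levels.
Standardising the diversion programme to the population assessed risk tier mix: 0.500·6/47 + 0.500·209/353 = 0.360.

0.36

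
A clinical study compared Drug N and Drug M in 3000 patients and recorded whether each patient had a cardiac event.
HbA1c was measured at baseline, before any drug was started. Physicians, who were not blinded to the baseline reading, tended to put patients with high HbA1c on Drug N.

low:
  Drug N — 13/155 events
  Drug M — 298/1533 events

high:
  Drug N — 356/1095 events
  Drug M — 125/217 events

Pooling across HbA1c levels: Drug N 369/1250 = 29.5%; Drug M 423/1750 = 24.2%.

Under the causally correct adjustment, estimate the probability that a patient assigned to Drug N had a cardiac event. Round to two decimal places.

0.19

HbA1c is set before the drug has any effect — it is not caused by the drug — and it independently drives the outcome. That makes it a confounder, so the causal comparison is within HbA1c levels.
Standardising Drug N to the population HbA1c mix: 0.563·13/155 + 0.437·356/1095 = 0.189.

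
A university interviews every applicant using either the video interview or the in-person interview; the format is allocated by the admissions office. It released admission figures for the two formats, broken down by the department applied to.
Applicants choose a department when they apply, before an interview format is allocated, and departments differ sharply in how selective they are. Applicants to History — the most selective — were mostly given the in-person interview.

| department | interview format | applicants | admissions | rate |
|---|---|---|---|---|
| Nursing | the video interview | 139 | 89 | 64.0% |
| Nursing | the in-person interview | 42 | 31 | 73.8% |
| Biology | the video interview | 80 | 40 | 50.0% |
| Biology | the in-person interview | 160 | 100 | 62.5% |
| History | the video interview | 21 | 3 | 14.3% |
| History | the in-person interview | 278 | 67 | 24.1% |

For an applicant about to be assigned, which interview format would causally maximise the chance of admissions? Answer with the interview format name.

the in-person interview is higher inside every department stratum but the video interview is higher in aggregate. Whether to stratify depends on how department relates to the interview format.
Nothing the interview format does changes department; the imbalance is an allocation artefact. With department also predicting the outcome, the pooled figure is confounded, and the within-stratum comparison is the causal one.
Within each level — Nursing: 64.0% vs 73.8%; Biology: 50.0% vs 62.5%; History: 14.3% vs 24.1% — the in-person interview is higher every time.

the in-person interview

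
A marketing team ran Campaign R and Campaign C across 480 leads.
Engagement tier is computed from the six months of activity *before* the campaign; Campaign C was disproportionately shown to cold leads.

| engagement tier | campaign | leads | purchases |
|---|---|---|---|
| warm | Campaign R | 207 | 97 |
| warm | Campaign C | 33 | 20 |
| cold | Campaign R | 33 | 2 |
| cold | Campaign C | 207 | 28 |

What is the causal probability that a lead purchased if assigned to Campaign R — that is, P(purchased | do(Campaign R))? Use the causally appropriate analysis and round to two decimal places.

0.26

Campaign C is higher inside every engagement tier stratum but Campaign R is higher in aggregate. Whether to stratify depends on how engagement tier relates to the campaign.
The imbalance in engagement tier arose from how leads were allocated, not from anything the campaign did; and engagement tier independently affects the outcome. The pooled gap is confounded — condition on engagement tier.
Standardising Campaign R to the population engagement tier mix: 0.500·97/207 + 0.500·2/33 = 0.265.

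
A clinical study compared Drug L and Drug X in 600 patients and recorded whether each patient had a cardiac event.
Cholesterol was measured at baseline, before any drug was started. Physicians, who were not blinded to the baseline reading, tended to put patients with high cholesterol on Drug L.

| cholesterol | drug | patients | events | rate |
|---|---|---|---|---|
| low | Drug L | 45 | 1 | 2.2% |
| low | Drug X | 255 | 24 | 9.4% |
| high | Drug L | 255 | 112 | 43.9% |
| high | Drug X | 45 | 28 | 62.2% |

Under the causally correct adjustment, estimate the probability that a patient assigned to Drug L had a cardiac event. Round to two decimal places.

Cholesterol differs across drugs for reasons unrelated to any effect of the drug itself, and it separately predicts the outcome — a classic confounder. We must compare within cholesterol levels.
Standardising Drug L to the population cholesterol mix: 0.500·1/45 + 0.500·112/255 = 0.231.

0.23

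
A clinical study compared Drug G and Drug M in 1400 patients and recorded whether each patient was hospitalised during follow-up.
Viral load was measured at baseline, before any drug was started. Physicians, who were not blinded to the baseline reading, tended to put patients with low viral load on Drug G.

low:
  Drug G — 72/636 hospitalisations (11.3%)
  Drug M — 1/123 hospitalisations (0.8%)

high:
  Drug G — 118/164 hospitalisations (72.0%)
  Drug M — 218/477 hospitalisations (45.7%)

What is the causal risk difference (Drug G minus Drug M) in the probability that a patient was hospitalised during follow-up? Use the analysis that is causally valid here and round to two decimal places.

+0.18

The viral load-specific comparison favours Drug M throughout, but the pooled figures favour Drug G. The question is whether to condition on viral load.
Viral load differs across drugs for reasons unrelated to any effect of the drug itself, and it separately predicts the outcome — a classic confounder. We must compare within viral load levels.
Adjusting over the population distribution of viral load: 0.542·(0.113−0.008) + 0.458·(0.720−0.457) = +0.177.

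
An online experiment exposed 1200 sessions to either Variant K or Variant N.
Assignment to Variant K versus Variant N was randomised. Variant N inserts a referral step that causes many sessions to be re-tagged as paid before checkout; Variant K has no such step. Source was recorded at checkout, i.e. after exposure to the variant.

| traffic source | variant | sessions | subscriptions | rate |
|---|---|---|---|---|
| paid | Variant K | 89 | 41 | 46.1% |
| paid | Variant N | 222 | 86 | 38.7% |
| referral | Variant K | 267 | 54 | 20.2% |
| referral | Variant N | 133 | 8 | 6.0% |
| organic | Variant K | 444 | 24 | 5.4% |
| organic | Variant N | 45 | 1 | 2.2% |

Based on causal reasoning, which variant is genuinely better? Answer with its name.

Variant N

Within every traffic source level Variant K has the higher rate, yet pooled Variant N does — Simpson's reversal.
Traffic source is recorded after the variant and is itself shifted by it — it sits on the causal path from variant to outcome. Conditioning on a mediator would strip out part of the effect we want; the pooled comparison gives the total causal effect.
Pooled: Variant K 14.9% vs Variant N 23.8%; Variant N is higher overall.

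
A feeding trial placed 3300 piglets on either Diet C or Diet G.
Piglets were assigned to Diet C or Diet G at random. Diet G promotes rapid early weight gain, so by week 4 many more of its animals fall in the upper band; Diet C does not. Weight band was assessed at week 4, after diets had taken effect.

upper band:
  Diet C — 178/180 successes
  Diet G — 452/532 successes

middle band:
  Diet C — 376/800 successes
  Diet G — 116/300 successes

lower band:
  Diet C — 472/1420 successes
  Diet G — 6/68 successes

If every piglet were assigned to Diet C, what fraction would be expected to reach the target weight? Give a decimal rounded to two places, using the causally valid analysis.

Stratifying would compare diets among piglets the diets themselves sorted into week-4 weight band groups — a form of selection on an intermediate. The unconditioned pooled rates give the total causal effect.
So P(outcome | do(Diet C)) is just the pooled rate for Diet C: 1026/2400 = 0.427.

0.43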